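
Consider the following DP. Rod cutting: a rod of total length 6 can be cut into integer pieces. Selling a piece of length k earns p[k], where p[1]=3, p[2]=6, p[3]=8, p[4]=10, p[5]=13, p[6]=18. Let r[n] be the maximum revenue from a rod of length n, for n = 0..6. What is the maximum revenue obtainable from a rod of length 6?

   n    0    1    2    3    4    5    6
r[n]    0    3    6    9   12   15   18

18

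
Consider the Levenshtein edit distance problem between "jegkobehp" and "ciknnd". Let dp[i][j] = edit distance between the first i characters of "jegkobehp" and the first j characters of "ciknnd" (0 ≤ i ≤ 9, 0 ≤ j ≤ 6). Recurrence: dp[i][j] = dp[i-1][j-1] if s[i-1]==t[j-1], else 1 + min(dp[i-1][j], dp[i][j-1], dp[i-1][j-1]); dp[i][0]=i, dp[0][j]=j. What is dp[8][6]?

7

   ''  c  i  k  n  n  d
''  0  1  2  3  4  5  6
 j  1  1  2  3  4  5  6
 e  2  2  2  3  4  5  6
 g  3  3  3  3  4  5  6
 k  4  4  4  3  4  5  6
 o  5  5  5  4  4  5  6
 b  6  6  6  5  5  5  6
 e  7  7  7  6  6  6  6
 h  8  8  8  7  7  7  7
 p  9  9  9  8  8  8  8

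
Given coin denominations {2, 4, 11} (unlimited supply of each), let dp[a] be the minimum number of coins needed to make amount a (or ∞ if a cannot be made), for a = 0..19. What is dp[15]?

2

 a  0  1  2  3  4  5  6  7  8  9 10 11 12 13 14 15 16 17 18 19
dp  0  -  1  -  1  -  2  -  2  -  3  1  3  2  4  2  4  3  5  3
(- denotes ∞ / unreachable)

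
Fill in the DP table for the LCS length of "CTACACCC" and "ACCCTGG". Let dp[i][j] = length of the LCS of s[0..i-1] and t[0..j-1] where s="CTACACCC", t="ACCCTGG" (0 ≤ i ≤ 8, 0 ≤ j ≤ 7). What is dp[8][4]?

4

   ''  A  C  C  C  T  G  G
''  0  0  0  0  0  0  0  0
 C  0  0  1  1  1  1  1  1
 T  0  0  1  1  1  2  2  2
 A  0  1  1  1  1  2  2  2
 C  0  1  2  2  2  2  2  2
 A  0  1  2  2  2  2  2  2
 C  0  1  2  3  3  3  3  3
 C  0  1  2  3  4  4  4  4
 C  0  1  2  3  4  4  4  4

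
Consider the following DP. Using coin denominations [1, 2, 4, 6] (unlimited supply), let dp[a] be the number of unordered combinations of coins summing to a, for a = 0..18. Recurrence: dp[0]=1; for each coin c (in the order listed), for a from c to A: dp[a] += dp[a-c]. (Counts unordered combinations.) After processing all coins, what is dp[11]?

after  coin     0     1     2     3     4     5     6     7     8     9    10    11    12    13    14    15    16    17    18
          1     1     1     1     1     1     1     1     1     1     1     1     1     1     1     1     1     1     1     1
          2     1     1     2     2     3     3     4     4     5     5     6     6     7     7     8     8     9     9    10
          4     1     1     2     2     4     4     6     6     9     9    12    12    16    16    20    20    25    25    30
          6     1     1     2     2     4     4     7     7    11    11    16    16    23    23    31    31    41    41    53

16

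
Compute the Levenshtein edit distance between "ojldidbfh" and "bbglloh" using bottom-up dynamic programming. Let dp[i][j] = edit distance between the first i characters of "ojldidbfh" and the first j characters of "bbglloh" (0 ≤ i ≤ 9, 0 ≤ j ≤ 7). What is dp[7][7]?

   ''  b  b  g  l  l  o  h
''  0  1  2  3  4  5  6  7
 o  1  1  2  3  4  5  5  6
 j  2  2  2  3  4  5  6  6
 l  3  3  3  3  3  4  5  6
 d  4  4  4  4  4  4  5  6
 i  5  5  5  5  5  5  5  6
 d  6  6  6  6  6  6  6  6
 b  7  6  6  7  7  7  7  7
 f  8  7  7  7  8  8  8  8
 h  9  8  8  8  8  9  9  8

7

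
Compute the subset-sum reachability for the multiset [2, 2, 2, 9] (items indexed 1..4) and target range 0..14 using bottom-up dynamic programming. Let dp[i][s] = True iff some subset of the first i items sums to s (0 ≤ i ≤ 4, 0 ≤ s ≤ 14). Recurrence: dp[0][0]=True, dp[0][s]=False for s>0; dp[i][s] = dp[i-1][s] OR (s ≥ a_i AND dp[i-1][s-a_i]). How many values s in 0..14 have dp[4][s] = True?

7

i\s   0   1   2   3   4   5   6   7   8   9  10  11  12  13  14
  0   T   F   F   F   F   F   F   F   F   F   F   F   F   F   F
  1   T   F   T   F   F   F   F   F   F   F   F   F   F   F   F
  2   T   F   T   F   T   F   F   F   F   F   F   F   F   F   F
  3   T   F   T   F   T   F   T   F   F   F   F   F   F   F   F
  4   T   F   T   F   T   F   T   F   F   T   F   T   F   T   F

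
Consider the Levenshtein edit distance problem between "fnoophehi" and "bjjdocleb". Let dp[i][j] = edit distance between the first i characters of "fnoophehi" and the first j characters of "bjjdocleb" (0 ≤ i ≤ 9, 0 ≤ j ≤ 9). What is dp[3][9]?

8

   ''  b  j  j  d  o  c  l  e  b
''  0  1  2  3  4  5  6  7  8  9
 f  1  1  2  3  4  5  6  7  8  9
 n  2  2  2  3  4  5  6  7  8  9
 o  3  3  3  3  4  4  5  6  7  8
 o  4  4  4  4  4  4  5  6  7  8
 p  5  5  5  5  5  5  5  6  7  8
 h  6  6  6  6  6  6  6  6  7  8
 e  7  7  7  7  7  7  7  7  6  7
 h  8  8  8  8  8  8  8  8  7  7
 i  9  9  9  9  9  9  9  9  8  8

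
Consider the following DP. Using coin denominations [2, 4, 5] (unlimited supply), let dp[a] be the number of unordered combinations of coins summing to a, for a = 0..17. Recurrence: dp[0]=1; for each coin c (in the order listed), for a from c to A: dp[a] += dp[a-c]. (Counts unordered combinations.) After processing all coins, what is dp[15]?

4

after  coin     0     1     2     3     4     5     6     7     8     9    10    11    12    13    14    15    16    17
          2     1     0     1     0     1     0     1     0     1     0     1     0     1     0     1     0     1     0
          4     1     0     1     0     2     0     2     0     3     0     3     0     4     0     4     0     5     0
          5     1     0     1     0     2     1     2     1     3     2     4     2     5     3     6     4     7     5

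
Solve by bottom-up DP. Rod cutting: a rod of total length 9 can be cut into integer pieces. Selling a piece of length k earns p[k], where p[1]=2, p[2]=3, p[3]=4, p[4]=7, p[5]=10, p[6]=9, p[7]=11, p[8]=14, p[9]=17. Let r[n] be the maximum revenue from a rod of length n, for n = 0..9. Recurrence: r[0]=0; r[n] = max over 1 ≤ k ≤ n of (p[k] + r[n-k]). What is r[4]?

   n    0    1    2    3    4    5    6    7    8    9
r[n]    0    2    4    6    8   10   12   14   16   18

8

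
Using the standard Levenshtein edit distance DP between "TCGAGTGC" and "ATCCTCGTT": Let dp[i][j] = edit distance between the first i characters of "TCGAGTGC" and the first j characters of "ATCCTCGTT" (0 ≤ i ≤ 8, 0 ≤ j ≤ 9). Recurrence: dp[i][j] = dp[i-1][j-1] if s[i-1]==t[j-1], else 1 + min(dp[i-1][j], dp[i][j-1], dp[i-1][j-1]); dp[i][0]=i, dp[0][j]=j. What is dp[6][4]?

5

   ''  A  T  C  C  T  C  G  T  T
''  0  1  2  3  4  5  6  7  8  9
 T  1  1  1  2  3  4  5  6  7  8
 C  2  2  2  1  2  3  4  5  6  7
 G  3  3  3  2  2  3  4  4  5  6
 A  4  3  4  3  3  3  4  5  5  6
 G  5  4  4  4  4  4  4  4  5  6
 T  6  5  4  5  5  4  5  5  4  5
 G  7  6  5  5  6  5  5  5  5  5
 C  8  7  6  5  5  6  5  6  6  6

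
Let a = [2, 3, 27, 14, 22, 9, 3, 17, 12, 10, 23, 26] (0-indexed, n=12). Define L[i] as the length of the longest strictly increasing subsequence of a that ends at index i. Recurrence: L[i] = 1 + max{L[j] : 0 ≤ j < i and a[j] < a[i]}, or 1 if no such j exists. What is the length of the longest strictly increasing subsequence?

6

   i    0    1    2    3    4    5    6    7    8    9   10   11
a[i]    2    3   27   14   22    9    3   17   12   10   23   26
L[i]    1    2    3    3    4    3    2    4    4    4    5    6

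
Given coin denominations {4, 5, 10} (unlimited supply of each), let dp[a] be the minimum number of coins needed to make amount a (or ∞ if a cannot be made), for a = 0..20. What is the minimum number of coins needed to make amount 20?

2

 a  0  1  2  3  4  5  6  7  8  9 10 11 12 13 14 15 16 17 18 19 20
dp  0  -  -  -  1  1  -  -  2  2  1  -  3  3  2  2  4  4  3  3  2
(- denotes ∞ / unreachable)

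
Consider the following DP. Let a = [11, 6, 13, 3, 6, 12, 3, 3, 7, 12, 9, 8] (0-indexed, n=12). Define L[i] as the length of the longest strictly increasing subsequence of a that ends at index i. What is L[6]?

   i    0    1    2    3    4    5    6    7    8    9   10   11
a[i]   11    6   13    3    6   12    3    3    7   12    9    8
L[i]    1    1    2    1    2    3    1    1    3    4    4    4

1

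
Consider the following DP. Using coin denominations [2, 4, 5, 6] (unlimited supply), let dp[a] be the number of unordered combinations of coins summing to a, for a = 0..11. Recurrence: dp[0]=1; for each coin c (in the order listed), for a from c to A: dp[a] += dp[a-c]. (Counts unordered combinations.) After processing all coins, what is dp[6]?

3

after  coin     0     1     2     3     4     5     6     7     8     9    10    11
          2     1     0     1     0     1     0     1     0     1     0     1     0
          4     1     0     1     0     2     0     2     0     3     0     3     0
          5     1     0     1     0     2     1     2     1     3     2     4     2
          6     1     0     1     0     2     1     3     1     4     2     6     3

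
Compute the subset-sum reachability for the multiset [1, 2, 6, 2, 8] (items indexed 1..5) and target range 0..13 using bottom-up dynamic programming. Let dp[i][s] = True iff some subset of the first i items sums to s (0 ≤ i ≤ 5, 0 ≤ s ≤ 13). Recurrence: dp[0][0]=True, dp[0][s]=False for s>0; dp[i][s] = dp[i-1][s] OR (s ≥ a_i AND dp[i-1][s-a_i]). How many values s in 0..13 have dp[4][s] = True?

i\s   0   1   2   3   4   5   6   7   8   9  10  11  12  13
  0   T   F   F   F   F   F   F   F   F   F   F   F   F   F
  1   T   T   F   F   F   F   F   F   F   F   F   F   F   F
  2   T   T   T   T   F   F   F   F   F   F   F   F   F   F
  3   T   T   T   T   F   F   T   T   T   T   F   F   F   F
  4   T   T   T   T   T   T   T   T   T   T   T   T   F   F
  5   T   T   T   T   T   T   T   T   T   T   T   T   T   T

12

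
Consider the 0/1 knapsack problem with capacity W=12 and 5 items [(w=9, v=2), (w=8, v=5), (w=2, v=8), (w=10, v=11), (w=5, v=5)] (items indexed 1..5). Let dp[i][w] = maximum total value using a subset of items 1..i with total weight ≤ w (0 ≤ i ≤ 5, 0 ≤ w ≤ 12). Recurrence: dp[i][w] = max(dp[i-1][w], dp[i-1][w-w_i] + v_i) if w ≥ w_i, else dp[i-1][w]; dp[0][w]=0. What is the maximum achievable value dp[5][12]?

19

i\w   0   1   2   3   4   5   6   7   8   9  10  11  12
  0   0   0   0   0   0   0   0   0   0   0   0   0   0
  1   0   0   0   0   0   0   0   0   0   2   2   2   2
  2   0   0   0   0   0   0   0   0   5   5   5   5   5
  3   0   0   8   8   8   8   8   8   8   8  13  13  13
  4   0   0   8   8   8   8   8   8   8   8  13  13  19
  5   0   0   8   8   8   8   8  13  13  13  13  13  19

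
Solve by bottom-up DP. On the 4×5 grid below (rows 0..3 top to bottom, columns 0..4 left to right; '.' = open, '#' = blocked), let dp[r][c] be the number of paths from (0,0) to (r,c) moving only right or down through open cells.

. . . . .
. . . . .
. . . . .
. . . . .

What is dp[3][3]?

r\c   0   1   2   3   4
  0   1   1   1   1   1
  1   1   2   3   4   5
  2   1   3   6  10  15
  3   1   4  10  20  35

20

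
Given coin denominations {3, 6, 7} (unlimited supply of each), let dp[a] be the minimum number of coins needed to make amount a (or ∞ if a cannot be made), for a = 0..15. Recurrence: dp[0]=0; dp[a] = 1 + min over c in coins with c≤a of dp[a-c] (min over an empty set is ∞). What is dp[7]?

1

 a  0  1  2  3  4  5  6  7  8  9 10 11 12 13 14 15
dp  0  -  -  1  -  -  1  1  -  2  2  -  2  2  2  3
(- denotes ∞ / unreachable)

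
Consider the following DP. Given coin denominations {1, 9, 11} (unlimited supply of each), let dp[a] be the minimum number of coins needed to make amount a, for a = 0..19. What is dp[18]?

2

 a  0  1  2  3  4  5  6  7  8  9 10 11 12 13 14 15 16 17 18 19
dp  0  1  2  3  4  5  6  7  8  1  2  1  2  3  4  5  6  7  2  3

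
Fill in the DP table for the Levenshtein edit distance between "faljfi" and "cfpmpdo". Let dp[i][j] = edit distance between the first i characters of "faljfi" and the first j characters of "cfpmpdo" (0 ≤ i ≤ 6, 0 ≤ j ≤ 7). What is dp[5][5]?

   ''  c  f  p  m  p  d  o
''  0  1  2  3  4  5  6  7
 f  1  1  1  2  3  4  5  6
 a  2  2  2  2  3  4  5  6
 l  3  3  3  3  3  4  5  6
 j  4  4  4  4  4  4  5  6
 f  5  5  4  5  5  5  5  6
 i  6  6  5  5  6  6  6  6

5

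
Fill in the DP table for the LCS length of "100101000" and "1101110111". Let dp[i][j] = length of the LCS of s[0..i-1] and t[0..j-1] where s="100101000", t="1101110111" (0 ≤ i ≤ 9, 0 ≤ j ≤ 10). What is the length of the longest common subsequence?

5

   ''  1  1  0  1  1  1  0  1  1  1
''  0  0  0  0  0  0  0  0  0  0  0
 1  0  1  1  1  1  1  1  1  1  1  1
 0  0  1  1  2  2  2  2  2  2  2  2
 0  0  1  1  2  2  2  2  3  3  3  3
 1  0  1  2  2  3  3  3  3  4  4  4
 0  0  1  2  3  3  3  3  4  4  4  4
 1  0  1  2  3  4  4  4  4  5  5  5
 0  0  1  2  3  4  4  4  5  5  5  5
 0  0  1  2  3  4  4  4  5  5  5  5
 0  0  1  2  3  4  4  4  5  5  5  5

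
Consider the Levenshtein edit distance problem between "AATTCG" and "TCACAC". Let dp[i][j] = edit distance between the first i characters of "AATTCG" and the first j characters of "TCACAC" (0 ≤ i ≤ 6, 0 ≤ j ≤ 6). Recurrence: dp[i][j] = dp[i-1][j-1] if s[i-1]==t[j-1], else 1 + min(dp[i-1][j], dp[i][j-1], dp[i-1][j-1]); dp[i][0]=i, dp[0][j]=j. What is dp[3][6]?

4

   ''  T  C  A  C  A  C
''  0  1  2  3  4  5  6
 A  1  1  2  2  3  4  5
 A  2  2  2  2  3  3  4
 T  3  2  3  3  3  4  4
 T  4  3  3  4  4  4  5
 C  5  4  3  4  4  5  4
 G  6  5  4  4  5  5  5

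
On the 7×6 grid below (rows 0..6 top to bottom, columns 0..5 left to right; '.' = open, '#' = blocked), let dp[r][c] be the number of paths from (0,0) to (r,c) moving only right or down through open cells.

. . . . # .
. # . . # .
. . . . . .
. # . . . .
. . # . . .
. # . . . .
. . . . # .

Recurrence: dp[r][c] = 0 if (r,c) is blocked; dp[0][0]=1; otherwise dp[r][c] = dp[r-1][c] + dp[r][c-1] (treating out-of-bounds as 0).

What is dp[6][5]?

r\c   0   1   2   3   4   5
  0   1   1   1   1   0   0
  1   1   0   1   2   0   0
  2   1   1   2   4   4   4
  3   1   0   2   6  10  14
  4   1   1   0   6  16  30
  5   1   0   0   6  22  52
  6   1   1   1   7   0  52

52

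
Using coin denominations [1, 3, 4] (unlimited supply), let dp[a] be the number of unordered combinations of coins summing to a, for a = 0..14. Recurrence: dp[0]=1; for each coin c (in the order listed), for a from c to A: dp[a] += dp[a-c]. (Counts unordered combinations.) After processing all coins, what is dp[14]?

after  coin     0     1     2     3     4     5     6     7     8     9    10    11    12    13    14
          1     1     1     1     1     1     1     1     1     1     1     1     1     1     1     1
          3     1     1     1     2     2     2     3     3     3     4     4     4     5     5     5
          4     1     1     1     2     3     3     4     5     6     7     8     9    11    12    13

13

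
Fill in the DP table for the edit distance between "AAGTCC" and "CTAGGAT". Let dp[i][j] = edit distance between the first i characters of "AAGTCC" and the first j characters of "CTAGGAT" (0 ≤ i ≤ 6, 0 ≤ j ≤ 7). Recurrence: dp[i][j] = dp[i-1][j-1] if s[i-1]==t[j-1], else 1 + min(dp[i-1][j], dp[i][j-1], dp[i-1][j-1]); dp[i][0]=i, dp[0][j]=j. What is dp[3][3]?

   ''  C  T  A  G  G  A  T
''  0  1  2  3  4  5  6  7
 A  1  1  2  2  3  4  5  6
 A  2  2  2  2  3  4  4  5
 G  3  3  3  3  2  3  4  5
 T  4  4  3  4  3  3  4  4
 C  5  4  4  4  4  4  4  5
 C  6  5  5  5  5  5  5  5

3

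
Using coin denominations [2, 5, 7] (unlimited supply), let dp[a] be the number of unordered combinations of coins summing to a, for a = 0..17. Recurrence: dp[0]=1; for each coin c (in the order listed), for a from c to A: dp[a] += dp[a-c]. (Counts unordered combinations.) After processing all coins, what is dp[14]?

after  coin     0     1     2     3     4     5     6     7     8     9    10    11    12    13    14    15    16    17
          2     1     0     1     0     1     0     1     0     1     0     1     0     1     0     1     0     1     0
          5     1     0     1     0     1     1     1     1     1     1     2     1     2     1     2     2     2     2
          7     1     0     1     0     1     1     1     2     1     2     2     2     3     2     4     3     4     4

4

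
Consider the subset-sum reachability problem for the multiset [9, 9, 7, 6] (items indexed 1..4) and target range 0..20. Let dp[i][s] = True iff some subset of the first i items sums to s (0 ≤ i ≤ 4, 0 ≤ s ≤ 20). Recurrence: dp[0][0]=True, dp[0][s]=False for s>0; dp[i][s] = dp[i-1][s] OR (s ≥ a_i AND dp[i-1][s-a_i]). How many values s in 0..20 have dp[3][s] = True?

5

i\s   0   1   2   3   4   5   6   7   8   9  10  11  12  13  14  15  16  17  18  19  20
  0   T   F   F   F   F   F   F   F   F   F   F   F   F   F   F   F   F   F   F   F   F
  1   T   F   F   F   F   F   F   F   F   T   F   F   F   F   F   F   F   F   F   F   F
  2   T   F   F   F   F   F   F   F   F   T   F   F   F   F   F   F   F   F   T   F   F
  3   T   F   F   F   F   F   F   T   F   T   F   F   F   F   F   F   T   F   T   F   F
  4   T   F   F   F   F   F   T   T   F   T   F   F   F   T   F   T   T   F   T   F   F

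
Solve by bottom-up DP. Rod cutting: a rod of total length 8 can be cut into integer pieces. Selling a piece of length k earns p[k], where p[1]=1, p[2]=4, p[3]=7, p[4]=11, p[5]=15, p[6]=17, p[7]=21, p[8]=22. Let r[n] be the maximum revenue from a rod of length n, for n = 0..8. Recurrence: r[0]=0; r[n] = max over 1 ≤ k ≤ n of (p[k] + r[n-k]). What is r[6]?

   n    0    1    2    3    4    5    6    7    8
r[n]    0    1    4    7   11   15   17   21   22

17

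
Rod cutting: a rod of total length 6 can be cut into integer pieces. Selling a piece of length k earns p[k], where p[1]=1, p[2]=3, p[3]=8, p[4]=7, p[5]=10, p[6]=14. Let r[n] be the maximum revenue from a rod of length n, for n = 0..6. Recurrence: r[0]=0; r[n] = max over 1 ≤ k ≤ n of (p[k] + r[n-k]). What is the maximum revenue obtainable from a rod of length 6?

   n    0    1    2    3    4    5    6
r[n]    0    1    3    8    9   11   16

16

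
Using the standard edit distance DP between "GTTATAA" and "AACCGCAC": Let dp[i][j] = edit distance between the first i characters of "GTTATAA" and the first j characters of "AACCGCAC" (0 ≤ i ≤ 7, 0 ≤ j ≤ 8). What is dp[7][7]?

6

   ''  A  A  C  C  G  C  A  C
''  0  1  2  3  4  5  6  7  8
 G  1  1  2  3  4  4  5  6  7
 T  2  2  2  3  4  5  5  6  7
 T  3  3  3  3  4  5  6  6  7
 A  4  3  3  4  4  5  6  6  7
 T  5  4  4  4  5  5  6  7  7
 A  6  5  4  5  5  6  6  6  7
 A  7  6  5  5  6  6  7  6  7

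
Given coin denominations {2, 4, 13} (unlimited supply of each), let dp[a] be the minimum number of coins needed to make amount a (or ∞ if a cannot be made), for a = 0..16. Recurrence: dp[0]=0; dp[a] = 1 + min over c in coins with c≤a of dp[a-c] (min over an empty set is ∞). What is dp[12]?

3

 a  0  1  2  3  4  5  6  7  8  9 10 11 12 13 14 15 16
dp  0  -  1  -  1  -  2  -  2  -  3  -  3  1  4  2  4
(- denotes ∞ / unreachable)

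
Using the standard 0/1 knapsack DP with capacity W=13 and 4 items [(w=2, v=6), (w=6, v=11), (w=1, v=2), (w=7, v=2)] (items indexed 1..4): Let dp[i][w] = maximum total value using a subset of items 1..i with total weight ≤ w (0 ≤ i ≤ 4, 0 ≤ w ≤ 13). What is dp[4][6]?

11

i\w   0   1   2   3   4   5   6   7   8   9  10  11  12  13
  0   0   0   0   0   0   0   0   0   0   0   0   0   0   0
  1   0   0   6   6   6   6   6   6   6   6   6   6   6   6
  2   0   0   6   6   6   6  11  11  17  17  17  17  17  17
  3   0   2   6   8   8   8  11  13  17  19  19  19  19  19
  4   0   2   6   8   8   8  11  13  17  19  19  19  19  19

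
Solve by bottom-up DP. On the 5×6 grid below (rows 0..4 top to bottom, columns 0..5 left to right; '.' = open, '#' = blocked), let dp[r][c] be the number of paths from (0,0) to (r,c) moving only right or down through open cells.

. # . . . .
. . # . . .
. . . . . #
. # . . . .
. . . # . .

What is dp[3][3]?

4

r\c   0   1   2   3   4   5
  0   1   0   0   0   0   0
  1   1   1   0   0   0   0
  2   1   2   2   2   2   0
  3   1   0   2   4   6   6
  4   1   1   3   0   6  12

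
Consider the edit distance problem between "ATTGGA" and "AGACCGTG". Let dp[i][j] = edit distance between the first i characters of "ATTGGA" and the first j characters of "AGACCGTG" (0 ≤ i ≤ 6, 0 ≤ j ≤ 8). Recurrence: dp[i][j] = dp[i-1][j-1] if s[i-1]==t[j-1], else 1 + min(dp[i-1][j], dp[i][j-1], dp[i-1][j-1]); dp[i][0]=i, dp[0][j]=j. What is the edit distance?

6

   ''  A  G  A  C  C  G  T  G
''  0  1  2  3  4  5  6  7  8
 A  1  0  1  2  3  4  5  6  7
 T  2  1  1  2  3  4  5  5  6
 T  3  2  2  2  3  4  5  5  6
 G  4  3  2  3  3  4  4  5  5
 G  5  4  3  3  4  4  4  5  5
 A  6  5  4  3  4  5  5  5  6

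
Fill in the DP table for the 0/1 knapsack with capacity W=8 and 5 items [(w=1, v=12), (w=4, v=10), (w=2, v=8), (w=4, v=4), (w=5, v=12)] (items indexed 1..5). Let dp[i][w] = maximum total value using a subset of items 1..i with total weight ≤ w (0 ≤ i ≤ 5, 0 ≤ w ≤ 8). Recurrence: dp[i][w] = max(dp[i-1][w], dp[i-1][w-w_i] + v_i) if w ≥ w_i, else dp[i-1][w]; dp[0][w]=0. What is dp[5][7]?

i\w   0   1   2   3   4   5   6   7   8
  0   0   0   0   0   0   0   0   0   0
  1   0  12  12  12  12  12  12  12  12
  2   0  12  12  12  12  22  22  22  22
  3   0  12  12  20  20  22  22  30  30
  4   0  12  12  20  20  22  22  30  30
  5   0  12  12  20  20  22  24  30  32

30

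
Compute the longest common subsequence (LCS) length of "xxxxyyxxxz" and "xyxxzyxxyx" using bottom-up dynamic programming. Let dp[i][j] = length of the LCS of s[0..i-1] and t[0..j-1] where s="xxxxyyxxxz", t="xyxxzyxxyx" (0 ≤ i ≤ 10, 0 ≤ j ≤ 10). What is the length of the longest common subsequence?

   ''  x  y  x  x  z  y  x  x  y  x
''  0  0  0  0  0  0  0  0  0  0  0
 x  0  1  1  1  1  1  1  1  1  1  1
 x  0  1  1  2  2  2  2  2  2  2  2
 x  0  1  1  2  3  3  3  3  3  3  3
 x  0  1  1  2  3  3  3  4  4  4  4
 y  0  1  2  2  3  3  4  4  4  5  5
 y  0  1  2  2  3  3  4  4  4  5  5
 x  0  1  2  3  3  3  4  5  5  5  6
 x  0  1  2  3  4  4  4  5  6  6  6
 x  0  1  2  3  4  4  4  5  6  6  7
 z  0  1  2  3  4  5  5  5  6  6  7

7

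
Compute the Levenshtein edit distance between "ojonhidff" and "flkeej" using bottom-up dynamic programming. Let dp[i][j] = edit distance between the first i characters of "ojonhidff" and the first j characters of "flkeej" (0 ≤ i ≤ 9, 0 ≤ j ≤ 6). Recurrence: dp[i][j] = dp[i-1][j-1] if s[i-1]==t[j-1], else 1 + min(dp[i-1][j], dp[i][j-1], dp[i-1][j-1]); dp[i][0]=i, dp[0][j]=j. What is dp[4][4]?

4

   ''  f  l  k  e  e  j
''  0  1  2  3  4  5  6
 o  1  1  2  3  4  5  6
 j  2  2  2  3  4  5  5
 o  3  3  3  3  4  5  6
 n  4  4  4  4  4  5  6
 h  5  5  5  5  5  5  6
 i  6  6  6  6  6  6  6
 d  7  7  7  7  7  7  7
 f  8  7  8  8  8  8  8
 f  9  8  8  9  9  9  9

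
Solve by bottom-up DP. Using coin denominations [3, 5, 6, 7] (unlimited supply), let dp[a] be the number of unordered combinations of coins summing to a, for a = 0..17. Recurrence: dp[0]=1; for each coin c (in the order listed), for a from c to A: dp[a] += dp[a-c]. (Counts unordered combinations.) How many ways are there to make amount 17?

5

after  coin     0     1     2     3     4     5     6     7     8     9    10    11    12    13    14    15    16    17
          3     1     0     0     1     0     0     1     0     0     1     0     0     1     0     0     1     0     0
          5     1     0     0     1     0     1     1     0     1     1     1     1     1     1     1     2     1     1
          6     1     0     0     1     0     1     2     0     1     2     1     2     3     1     2     4     2     3
          7     1     0     0     1     0     1     2     1     1     2     2     2     4     3     3     5     4     5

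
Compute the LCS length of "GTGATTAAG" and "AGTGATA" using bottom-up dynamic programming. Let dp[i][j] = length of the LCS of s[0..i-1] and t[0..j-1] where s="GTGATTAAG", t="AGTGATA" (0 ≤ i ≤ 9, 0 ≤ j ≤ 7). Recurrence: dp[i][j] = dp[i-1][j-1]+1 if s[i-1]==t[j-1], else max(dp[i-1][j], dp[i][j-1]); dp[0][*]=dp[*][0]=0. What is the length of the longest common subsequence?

6

   ''  A  G  T  G  A  T  A
''  0  0  0  0  0  0  0  0
 G  0  0  1  1  1  1  1  1
 T  0  0  1  2  2  2  2  2
 G  0  0  1  2  3  3  3  3
 A  0  1  1  2  3  4  4  4
 T  0  1  1  2  3  4  5  5
 T  0  1  1  2  3  4  5  5
 A  0  1  1  2  3  4  5  6
 A  0  1  1  2  3  4  5  6
 G  0  1  2  2  3  4  5  6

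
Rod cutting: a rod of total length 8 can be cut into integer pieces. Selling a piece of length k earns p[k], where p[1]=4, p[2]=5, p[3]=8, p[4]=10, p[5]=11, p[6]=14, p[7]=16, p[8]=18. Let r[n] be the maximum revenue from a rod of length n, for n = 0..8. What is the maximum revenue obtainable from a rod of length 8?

32

   n    0    1    2    3    4    5    6    7    8
r[n]    0    4    8   12   16   20   24   28   32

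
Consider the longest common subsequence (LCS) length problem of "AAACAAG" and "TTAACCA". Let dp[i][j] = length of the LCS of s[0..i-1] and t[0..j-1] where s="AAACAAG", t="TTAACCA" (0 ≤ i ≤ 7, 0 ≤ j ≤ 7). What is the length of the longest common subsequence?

4

   ''  T  T  A  A  C  C  A
''  0  0  0  0  0  0  0  0
 A  0  0  0  1  1  1  1  1
 A  0  0  0  1  2  2  2  2
 A  0  0  0  1  2  2  2  3
 C  0  0  0  1  2  3  3  3
 A  0  0  0  1  2  3  3  4
 A  0  0  0  1  2  3  3  4
 G  0  0  0  1  2  3  3  4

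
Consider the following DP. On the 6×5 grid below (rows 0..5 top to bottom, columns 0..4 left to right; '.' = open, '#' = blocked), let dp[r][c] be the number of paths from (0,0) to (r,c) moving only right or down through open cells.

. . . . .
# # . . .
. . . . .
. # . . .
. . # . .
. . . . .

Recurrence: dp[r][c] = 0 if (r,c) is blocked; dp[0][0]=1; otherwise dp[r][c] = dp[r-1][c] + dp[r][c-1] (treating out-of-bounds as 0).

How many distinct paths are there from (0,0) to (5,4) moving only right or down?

18

r\c   0   1   2   3   4
  0   1   1   1   1   1
  1   0   0   1   2   3
  2   0   0   1   3   6
  3   0   0   1   4  10
  4   0   0   0   4  14
  5   0   0   0   4  18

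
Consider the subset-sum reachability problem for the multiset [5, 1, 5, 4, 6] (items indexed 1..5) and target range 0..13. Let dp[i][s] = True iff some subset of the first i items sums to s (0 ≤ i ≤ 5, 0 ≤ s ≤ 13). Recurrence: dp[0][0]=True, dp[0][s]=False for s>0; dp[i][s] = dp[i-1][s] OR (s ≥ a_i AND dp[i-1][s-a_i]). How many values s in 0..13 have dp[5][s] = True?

i\s   0   1   2   3   4   5   6   7   8   9  10  11  12  13
  0   T   F   F   F   F   F   F   F   F   F   F   F   F   F
  1   T   F   F   F   F   T   F   F   F   F   F   F   F   F
  2   T   T   F   F   F   T   T   F   F   F   F   F   F   F
  3   T   T   F   F   F   T   T   F   F   F   T   T   F   F
  4   T   T   F   F   T   T   T   F   F   T   T   T   F   F
  5   T   T   F   F   T   T   T   T   F   T   T   T   T   F

10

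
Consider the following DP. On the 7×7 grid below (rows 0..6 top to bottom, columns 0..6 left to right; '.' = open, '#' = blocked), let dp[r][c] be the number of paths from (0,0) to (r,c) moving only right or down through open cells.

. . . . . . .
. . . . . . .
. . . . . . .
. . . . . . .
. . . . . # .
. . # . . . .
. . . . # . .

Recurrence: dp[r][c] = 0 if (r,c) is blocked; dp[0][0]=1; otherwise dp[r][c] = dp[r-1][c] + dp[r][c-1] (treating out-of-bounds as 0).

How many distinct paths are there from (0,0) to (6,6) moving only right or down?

r\c   0   1   2   3   4   5   6
  0   1   1   1   1   1   1   1
  1   1   2   3   4   5   6   7
  2   1   3   6  10  15  21  28
  3   1   4  10  20  35  56  84
  4   1   5  15  35  70   0  84
  5   1   6   0  35 105 105 189
  6   1   7   7  42   0 105 294

294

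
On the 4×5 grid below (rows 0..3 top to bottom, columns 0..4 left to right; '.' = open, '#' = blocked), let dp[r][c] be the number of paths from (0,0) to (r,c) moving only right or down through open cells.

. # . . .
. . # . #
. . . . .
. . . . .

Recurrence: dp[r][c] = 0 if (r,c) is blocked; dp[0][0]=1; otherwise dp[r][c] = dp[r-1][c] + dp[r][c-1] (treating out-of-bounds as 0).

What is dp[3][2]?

5

r\c   0   1   2   3   4
  0   1   0   0   0   0
  1   1   1   0   0   0
  2   1   2   2   2   2
  3   1   3   5   7   9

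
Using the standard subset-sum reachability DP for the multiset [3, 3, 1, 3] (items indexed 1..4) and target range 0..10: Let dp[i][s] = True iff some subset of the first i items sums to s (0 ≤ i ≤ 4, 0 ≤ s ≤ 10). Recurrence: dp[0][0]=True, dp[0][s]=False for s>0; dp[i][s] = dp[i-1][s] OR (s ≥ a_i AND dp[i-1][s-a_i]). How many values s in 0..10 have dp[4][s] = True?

i\s   0   1   2   3   4   5   6   7   8   9  10
  0   T   F   F   F   F   F   F   F   F   F   F
  1   T   F   F   T   F   F   F   F   F   F   F
  2   T   F   F   T   F   F   T   F   F   F   F
  3   T   T   F   T   T   F   T   T   F   F   F
  4   T   T   F   T   T   F   T   T   F   T   T

8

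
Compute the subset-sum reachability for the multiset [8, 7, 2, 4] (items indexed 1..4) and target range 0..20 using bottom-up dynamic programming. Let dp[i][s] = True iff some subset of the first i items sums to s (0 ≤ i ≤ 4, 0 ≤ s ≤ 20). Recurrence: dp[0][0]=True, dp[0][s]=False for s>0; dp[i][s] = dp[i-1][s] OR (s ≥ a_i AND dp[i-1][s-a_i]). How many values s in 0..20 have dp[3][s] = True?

8

i\s   0   1   2   3   4   5   6   7   8   9  10  11  12  13  14  15  16  17  18  19  20
  0   T   F   F   F   F   F   F   F   F   F   F   F   F   F   F   F   F   F   F   F   F
  1   T   F   F   F   F   F   F   F   T   F   F   F   F   F   F   F   F   F   F   F   F
  2   T   F   F   F   F   F   F   T   T   F   F   F   F   F   F   T   F   F   F   F   F
  3   T   F   T   F   F   F   F   T   T   T   T   F   F   F   F   T   F   T   F   F   F
  4   T   F   T   F   T   F   T   T   T   T   T   T   T   T   T   T   F   T   F   T   F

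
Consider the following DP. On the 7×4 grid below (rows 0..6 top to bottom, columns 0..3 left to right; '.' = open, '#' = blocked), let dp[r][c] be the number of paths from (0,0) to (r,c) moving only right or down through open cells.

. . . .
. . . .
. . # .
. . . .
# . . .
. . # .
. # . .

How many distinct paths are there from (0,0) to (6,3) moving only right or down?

16

r\c   0   1   2   3
  0   1   1   1   1
  1   1   2   3   4
  2   1   3   0   4
  3   1   4   4   8
  4   0   4   8  16
  5   0   4   0  16
  6   0   0   0  16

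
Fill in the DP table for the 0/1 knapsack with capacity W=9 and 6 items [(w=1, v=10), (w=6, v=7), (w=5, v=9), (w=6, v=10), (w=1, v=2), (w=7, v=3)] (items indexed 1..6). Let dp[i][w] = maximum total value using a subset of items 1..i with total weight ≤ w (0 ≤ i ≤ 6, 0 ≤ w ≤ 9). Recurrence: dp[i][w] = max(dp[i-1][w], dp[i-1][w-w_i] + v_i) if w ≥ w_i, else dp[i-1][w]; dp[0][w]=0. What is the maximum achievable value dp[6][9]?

i\w   0   1   2   3   4   5   6   7   8   9
  0   0   0   0   0   0   0   0   0   0   0
  1   0  10  10  10  10  10  10  10  10  10
  2   0  10  10  10  10  10  10  17  17  17
  3   0  10  10  10  10  10  19  19  19  19
  4   0  10  10  10  10  10  19  20  20  20
  5   0  10  12  12  12  12  19  21  22  22
  6   0  10  12  12  12  12  19  21  22  22

22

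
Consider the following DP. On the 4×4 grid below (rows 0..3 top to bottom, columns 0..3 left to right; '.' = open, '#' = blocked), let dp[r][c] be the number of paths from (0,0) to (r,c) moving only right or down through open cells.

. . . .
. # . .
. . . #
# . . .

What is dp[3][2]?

3

r\c   0   1   2   3
  0   1   1   1   1
  1   1   0   1   2
  2   1   1   2   0
  3   0   1   3   3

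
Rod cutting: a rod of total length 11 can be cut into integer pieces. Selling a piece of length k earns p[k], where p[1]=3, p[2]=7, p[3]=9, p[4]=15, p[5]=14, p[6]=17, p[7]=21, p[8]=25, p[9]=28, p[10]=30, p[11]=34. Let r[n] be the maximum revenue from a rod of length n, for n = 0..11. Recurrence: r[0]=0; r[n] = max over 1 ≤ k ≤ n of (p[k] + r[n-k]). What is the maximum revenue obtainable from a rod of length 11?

   n    0    1    2    3    4    5    6    7    8    9   10   11
r[n]    0    3    7   10   15   18   22   25   30   33   37   40

40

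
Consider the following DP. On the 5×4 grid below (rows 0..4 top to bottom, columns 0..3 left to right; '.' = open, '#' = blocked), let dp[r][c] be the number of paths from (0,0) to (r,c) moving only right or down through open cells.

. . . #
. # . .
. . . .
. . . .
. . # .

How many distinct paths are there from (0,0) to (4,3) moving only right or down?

7

r\c   0   1   2   3
  0   1   1   1   0
  1   1   0   1   1
  2   1   1   2   3
  3   1   2   4   7
  4   1   3   0   7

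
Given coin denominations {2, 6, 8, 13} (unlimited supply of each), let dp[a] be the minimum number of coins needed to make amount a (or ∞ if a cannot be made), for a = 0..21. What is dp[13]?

 a  0  1  2  3  4  5  6  7  8  9 10 11 12 13 14 15 16 17 18 19 20 21
dp  0  -  1  -  2  -  1  -  1  -  2  -  2  1  2  2  2  3  3  2  3  2
(- denotes ∞ / unreachable)

1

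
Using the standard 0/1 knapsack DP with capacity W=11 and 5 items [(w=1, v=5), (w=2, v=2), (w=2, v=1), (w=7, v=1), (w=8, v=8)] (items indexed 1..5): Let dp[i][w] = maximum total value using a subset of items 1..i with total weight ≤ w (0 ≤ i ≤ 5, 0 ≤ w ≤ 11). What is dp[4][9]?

i\w   0   1   2   3   4   5   6   7   8   9  10  11
  0   0   0   0   0   0   0   0   0   0   0   0   0
  1   0   5   5   5   5   5   5   5   5   5   5   5
  2   0   5   5   7   7   7   7   7   7   7   7   7
  3   0   5   5   7   7   8   8   8   8   8   8   8
  4   0   5   5   7   7   8   8   8   8   8   8   8
  5   0   5   5   7   7   8   8   8   8  13  13  15

8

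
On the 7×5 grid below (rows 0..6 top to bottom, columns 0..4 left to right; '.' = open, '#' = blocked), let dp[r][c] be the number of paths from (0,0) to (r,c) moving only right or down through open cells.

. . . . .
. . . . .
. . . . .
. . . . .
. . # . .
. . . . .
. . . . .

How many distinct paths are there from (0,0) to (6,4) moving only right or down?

120

r\c   0   1   2   3   4
  0   1   1   1   1   1
  1   1   2   3   4   5
  2   1   3   6  10  15
  3   1   4  10  20  35
  4   1   5   0  20  55
  5   1   6   6  26  81
  6   1   7  13  39 120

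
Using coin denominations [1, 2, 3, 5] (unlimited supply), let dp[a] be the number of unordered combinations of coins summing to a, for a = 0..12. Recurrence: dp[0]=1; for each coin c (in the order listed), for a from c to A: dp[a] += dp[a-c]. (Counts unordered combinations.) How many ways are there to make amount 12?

29

after  coin     0     1     2     3     4     5     6     7     8     9    10    11    12
          1     1     1     1     1     1     1     1     1     1     1     1     1     1
          2     1     1     2     2     3     3     4     4     5     5     6     6     7
          3     1     1     2     3     4     5     7     8    10    12    14    16    19
          5     1     1     2     3     4     6     8    10    13    16    20    24    29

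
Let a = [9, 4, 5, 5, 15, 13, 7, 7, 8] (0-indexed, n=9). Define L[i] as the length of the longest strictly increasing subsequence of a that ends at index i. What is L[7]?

   i    0    1    2    3    4    5    6    7    8
a[i]    9    4    5    5   15   13    7    7    8
L[i]    1    1    2    2    3    3    3    3    4

3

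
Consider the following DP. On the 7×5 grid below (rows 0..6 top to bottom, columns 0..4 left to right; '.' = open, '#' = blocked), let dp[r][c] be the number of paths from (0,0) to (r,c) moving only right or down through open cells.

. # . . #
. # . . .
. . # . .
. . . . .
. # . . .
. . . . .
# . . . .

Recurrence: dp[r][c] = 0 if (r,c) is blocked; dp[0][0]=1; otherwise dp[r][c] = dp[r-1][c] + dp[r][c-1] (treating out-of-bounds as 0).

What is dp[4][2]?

r\c   0   1   2   3   4
  0   1   0   0   0   0
  1   1   0   0   0   0
  2   1   1   0   0   0
  3   1   2   2   2   2
  4   1   0   2   4   6
  5   1   1   3   7  13
  6   0   1   4  11  24

2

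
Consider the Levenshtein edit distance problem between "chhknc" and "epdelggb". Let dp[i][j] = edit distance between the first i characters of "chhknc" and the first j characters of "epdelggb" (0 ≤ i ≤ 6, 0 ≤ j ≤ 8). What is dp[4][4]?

4

   ''  e  p  d  e  l  g  g  b
''  0  1  2  3  4  5  6  7  8
 c  1  1  2  3  4  5  6  7  8
 h  2  2  2  3  4  5  6  7  8
 h  3  3  3  3  4  5  6  7  8
 k  4  4  4  4  4  5  6  7  8
 n  5  5  5  5  5  5  6  7  8
 c  6  6  6  6  6  6  6  7  8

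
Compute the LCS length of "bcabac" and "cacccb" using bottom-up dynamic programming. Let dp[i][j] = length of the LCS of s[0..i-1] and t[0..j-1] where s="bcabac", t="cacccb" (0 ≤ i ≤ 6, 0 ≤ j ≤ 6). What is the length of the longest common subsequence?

3

   ''  c  a  c  c  c  b
''  0  0  0  0  0  0  0
 b  0  0  0  0  0  0  1
 c  0  1  1  1  1  1  1
 a  0  1  2  2  2  2  2
 b  0  1  2  2  2  2  3
 a  0  1  2  2  2  2  3
 c  0  1  2  3  3  3  3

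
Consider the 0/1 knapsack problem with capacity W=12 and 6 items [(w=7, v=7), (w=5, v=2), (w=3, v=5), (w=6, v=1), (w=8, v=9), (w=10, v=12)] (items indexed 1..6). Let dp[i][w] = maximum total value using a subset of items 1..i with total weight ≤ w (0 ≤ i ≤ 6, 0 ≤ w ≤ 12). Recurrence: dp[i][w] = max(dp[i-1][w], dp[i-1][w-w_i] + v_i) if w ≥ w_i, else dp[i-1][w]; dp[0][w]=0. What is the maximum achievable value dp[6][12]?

i\w   0   1   2   3   4   5   6   7   8   9  10  11  12
  0   0   0   0   0   0   0   0   0   0   0   0   0   0
  1   0   0   0   0   0   0   0   7   7   7   7   7   7
  2   0   0   0   0   0   2   2   7   7   7   7   7   9
  3   0   0   0   5   5   5   5   7   7   7  12  12  12
  4   0   0   0   5   5   5   5   7   7   7  12  12  12
  5   0   0   0   5   5   5   5   7   9   9  12  14  14
  6   0   0   0   5   5   5   5   7   9   9  12  14  14

14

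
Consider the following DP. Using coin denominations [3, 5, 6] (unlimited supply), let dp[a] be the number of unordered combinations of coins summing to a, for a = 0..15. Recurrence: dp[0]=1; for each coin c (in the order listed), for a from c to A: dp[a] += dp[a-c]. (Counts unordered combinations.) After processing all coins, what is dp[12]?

3

after  coin     0     1     2     3     4     5     6     7     8     9    10    11    12    13    14    15
          3     1     0     0     1     0     0     1     0     0     1     0     0     1     0     0     1
          5     1     0     0     1     0     1     1     0     1     1     1     1     1     1     1     2
          6     1     0     0     1     0     1     2     0     1     2     1     2     3     1     2     4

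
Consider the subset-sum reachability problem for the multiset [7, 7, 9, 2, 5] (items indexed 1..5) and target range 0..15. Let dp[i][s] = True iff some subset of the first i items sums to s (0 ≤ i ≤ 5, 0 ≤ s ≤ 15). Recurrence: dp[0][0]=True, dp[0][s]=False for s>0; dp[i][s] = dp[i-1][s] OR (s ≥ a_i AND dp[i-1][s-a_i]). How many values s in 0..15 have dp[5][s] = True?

i\s   0   1   2   3   4   5   6   7   8   9  10  11  12  13  14  15
  0   T   F   F   F   F   F   F   F   F   F   F   F   F   F   F   F
  1   T   F   F   F   F   F   F   T   F   F   F   F   F   F   F   F
  2   T   F   F   F   F   F   F   T   F   F   F   F   F   F   T   F
  3   T   F   F   F   F   F   F   T   F   T   F   F   F   F   T   F
  4   T   F   T   F   F   F   F   T   F   T   F   T   F   F   T   F
  5   T   F   T   F   F   T   F   T   F   T   F   T   T   F   T   F

8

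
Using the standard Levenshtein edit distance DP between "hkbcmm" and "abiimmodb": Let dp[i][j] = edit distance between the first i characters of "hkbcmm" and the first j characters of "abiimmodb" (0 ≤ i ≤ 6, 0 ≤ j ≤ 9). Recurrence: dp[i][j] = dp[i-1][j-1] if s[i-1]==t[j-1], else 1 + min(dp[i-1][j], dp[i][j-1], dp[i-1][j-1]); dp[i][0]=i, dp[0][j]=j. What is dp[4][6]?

6

   ''  a  b  i  i  m  m  o  d  b
''  0  1  2  3  4  5  6  7  8  9
 h  1  1  2  3  4  5  6  7  8  9
 k  2  2  2  3  4  5  6  7  8  9
 b  3  3  2  3  4  5  6  7  8  8
 c  4  4  3  3  4  5  6  7  8  9
 m  5  5  4  4  4  4  5  6  7  8
 m  6  6  5  5  5  4  4  5  6  7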